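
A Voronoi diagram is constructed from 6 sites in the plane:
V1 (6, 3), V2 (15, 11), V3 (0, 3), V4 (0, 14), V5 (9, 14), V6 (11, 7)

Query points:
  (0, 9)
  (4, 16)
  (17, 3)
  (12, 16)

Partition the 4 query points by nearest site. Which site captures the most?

V4

(0, 9) — d² to each: V1:72, V2:229, V3:36, V4:25, V5:106, V6:125 → nearest is V4
(4, 16) — d² to each: V1:173, V2:146, V3:185, V4:20, V5:29, V6:130 → nearest is V4
(17, 3) — d² to each: V1:121, V2:68, V3:289, V4:410, V5:185, V6:52 → nearest is V6
(12, 16) — d² to each: V1:205, V2:34, V3:313, V4:148, V5:13, V6:82 → nearest is V5
Tally — V4:2, V5:1, V6:1. V4 captures the most (2).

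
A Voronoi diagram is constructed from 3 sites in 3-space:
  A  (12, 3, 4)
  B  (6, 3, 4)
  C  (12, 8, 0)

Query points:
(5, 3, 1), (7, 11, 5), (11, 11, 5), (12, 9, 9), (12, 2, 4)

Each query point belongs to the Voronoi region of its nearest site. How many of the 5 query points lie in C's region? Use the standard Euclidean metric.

2

(5, 3, 1) — d² to each: A:58, B:10, C:75 → nearest is B
(7, 11, 5) — d² to each: A:90, B:66, C:59 → nearest is C
(11, 11, 5) — d² to each: A:66, B:90, C:35 → nearest is C
(12, 9, 9) — d² to each: A:61, B:97, C:82 → nearest is A
(12, 2, 4) — d² to each: A:1, B:37, C:52 → nearest is A
2 of the 5 points have C as nearest.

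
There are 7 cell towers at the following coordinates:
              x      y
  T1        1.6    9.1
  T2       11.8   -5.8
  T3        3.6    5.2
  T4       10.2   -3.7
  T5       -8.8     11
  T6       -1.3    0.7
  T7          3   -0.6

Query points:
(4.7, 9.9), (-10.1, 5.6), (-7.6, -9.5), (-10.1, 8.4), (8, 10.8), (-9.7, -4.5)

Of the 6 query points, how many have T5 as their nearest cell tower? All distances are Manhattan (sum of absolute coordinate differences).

(4.7, 9.9) — d to each: T1:3.9, T2:22.8, T3:5.8, T4:19.1, T5:14.6, T6:15.2, T7:12.2 → nearest is T1
(-10.1, 5.6) — d to each: T1:15.2, T2:33.3, T3:14.1, T4:29.6, T5:6.7, T6:13.7, T7:19.3 → nearest is T5
(-7.6, -9.5) — d to each: T1:27.8, T2:23.1, T3:25.9, T4:23.6, T5:21.7, T6:16.5, T7:19.5 → nearest is T6
(-10.1, 8.4) — d to each: T1:12.4, T2:36.1, T3:16.9, T4:32.4, T5:3.9, T6:16.5, T7:22.1 → nearest is T5
(8, 10.8) — d to each: T1:8.1, T2:20.4, T3:10, T4:16.7, T5:17, T6:19.4, T7:16.4 → nearest is T1
(-9.7, -4.5) — d to each: T1:24.9, T2:22.8, T3:23, T4:20.7, T5:16.4, T6:13.6, T7:16.6 → nearest is T6
2 of the 6 points have T5 as nearest.

2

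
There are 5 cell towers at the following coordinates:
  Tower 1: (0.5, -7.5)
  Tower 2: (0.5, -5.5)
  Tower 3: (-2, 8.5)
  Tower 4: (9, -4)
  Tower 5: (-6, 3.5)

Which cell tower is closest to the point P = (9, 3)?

Since √ is increasing, it suffices to compare squared distances:
d²(P, Tower 1) = (9−0.5)² + (3−(-7.5))² = 72.25 + 110.25 = 182.5
d²(P, Tower 2) = (9−0.5)² + (3−(-5.5))² = 72.25 + 72.25 = 144.5
d²(P, Tower 3) = (9−(-2))² + (3−8.5)² = 121 + 30.25 = 151.25
d²(P, Tower 4) = (9−9)² + (3−(-4))² = 0 + 49 = 49
d²(P, Tower 5) = (9−(-6))² + (3−3.5)² = 225 + 0.25 = 225.25
Tower 4 is nearest.

Tower 4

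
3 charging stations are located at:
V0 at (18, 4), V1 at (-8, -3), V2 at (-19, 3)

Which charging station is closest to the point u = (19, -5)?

V0

Since √ is increasing, it suffices to compare squared distances:
|uV0|² = (19−18)² + (-5−4)² = 1 + 81 = 82
|uV1|² = (19−(-8))² + (-5−(-3))² = 729 + 4 = 733
|uV2|² = (19−(-19))² + (-5−3)² = 1444 + 64 = 1508
V0 is nearest.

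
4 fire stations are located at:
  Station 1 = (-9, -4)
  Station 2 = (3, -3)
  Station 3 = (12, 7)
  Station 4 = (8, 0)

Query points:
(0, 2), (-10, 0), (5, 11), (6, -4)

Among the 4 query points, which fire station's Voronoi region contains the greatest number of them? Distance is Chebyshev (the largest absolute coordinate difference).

Station 2

(0, 2) — d to each: Station 1:9, Station 2:5, Station 3:12, Station 4:8 → nearest is Station 2
(-10, 0) — d to each: Station 1:4, Station 2:13, Station 3:22, Station 4:18 → nearest is Station 1
(5, 11) — d to each: Station 1:15, Station 2:14, Station 3:7, Station 4:11 → nearest is Station 3
(6, -4) — d to each: Station 1:15, Station 2:3, Station 3:11, Station 4:4 → nearest is Station 2
Tally — Station 1:1, Station 2:2, Station 3:1. Station 2 captures the most (2).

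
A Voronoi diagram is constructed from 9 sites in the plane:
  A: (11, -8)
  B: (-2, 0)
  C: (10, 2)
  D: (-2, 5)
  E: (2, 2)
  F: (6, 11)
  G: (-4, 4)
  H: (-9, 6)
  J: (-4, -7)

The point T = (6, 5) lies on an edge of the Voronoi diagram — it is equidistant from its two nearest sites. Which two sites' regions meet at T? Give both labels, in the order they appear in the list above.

Squared distances from T to each site:
|TA|² = 25 + 169 = 194
|TB|² = 64 + 25 = 89
|TC|² = 16 + 9 = 25
|TD|² = 64 + 0 = 64
|TE|² = 16 + 9 = 25
|TF|² = 0 + 36 = 36
|TG|² = 100 + 1 = 101
|TH|² = 225 + 1 = 226
|TJ|² = 100 + 144 = 244
T is equidistant from C and E (both at squared distance 25), and every other site is strictly farther — so T lies on the C–E Voronoi edge.

C and E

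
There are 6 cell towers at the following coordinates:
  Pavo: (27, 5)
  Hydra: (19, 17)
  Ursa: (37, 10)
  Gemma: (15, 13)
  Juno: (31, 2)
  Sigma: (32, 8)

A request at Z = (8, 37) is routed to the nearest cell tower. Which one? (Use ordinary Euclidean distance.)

Squared Euclidean distances:
d²(Z, Pavo) = (8−27)² + (37−5)² = 361 + 1024 = 1385
d²(Z, Hydra) = (8−19)² + (37−17)² = 121 + 400 = 521
d²(Z, Ursa) = (8−37)² + (37−10)² = 841 + 729 = 1570
d²(Z, Gemma) = (8−15)² + (37−13)² = 49 + 576 = 625
d²(Z, Juno) = (8−31)² + (37−2)² = 529 + 1225 = 1754
d²(Z, Sigma) = (8−32)² + (37−8)² = 576 + 841 = 1417
Minimum is at Hydra.

Hydra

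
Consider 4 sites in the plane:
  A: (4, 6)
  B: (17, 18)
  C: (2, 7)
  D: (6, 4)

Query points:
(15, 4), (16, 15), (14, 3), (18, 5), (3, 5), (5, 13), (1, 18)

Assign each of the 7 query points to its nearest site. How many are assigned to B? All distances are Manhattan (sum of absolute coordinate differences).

1

(15, 4) — d to each: A:13, B:16, C:16, D:9 → nearest is D
(16, 15) — d to each: A:21, B:4, C:22, D:21 → nearest is B
(14, 3) — d to each: A:13, B:18, C:16, D:9 → nearest is D
(18, 5) — d to each: A:15, B:14, C:18, D:13 → nearest is D
(3, 5) — d to each: A:2, B:27, C:3, D:4 → nearest is A
(5, 13) — d to each: A:8, B:17, C:9, D:10 → nearest is A
(1, 18) — d to each: A:15, B:16, C:12, D:19 → nearest is C
1 of the 7 points has B as nearest.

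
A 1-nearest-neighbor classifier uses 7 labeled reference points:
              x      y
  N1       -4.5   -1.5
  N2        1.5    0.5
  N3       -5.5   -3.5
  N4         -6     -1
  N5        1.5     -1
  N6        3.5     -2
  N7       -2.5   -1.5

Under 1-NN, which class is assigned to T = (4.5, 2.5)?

N2

Since √ is increasing, it suffices to compare squared distances:
|TN1|² = (4.5−(-4.5))² + (2.5−(-1.5))² = 81 + 16 = 97
|TN2|² = (4.5−1.5)² + (2.5−0.5)² = 9 + 4 = 13
|TN3|² = (4.5−(-5.5))² + (2.5−(-3.5))² = 100 + 36 = 136
|TN4|² = (4.5−(-6))² + (2.5−(-1))² = 110.25 + 12.25 = 122.5
|TN5|² = (4.5−1.5)² + (2.5−(-1))² = 9 + 12.25 = 21.25
|TN6|² = (4.5−3.5)² + (2.5−(-2))² = 1 + 20.25 = 21.25
|TN7|² = (4.5−(-2.5))² + (2.5−(-1.5))² = 49 + 16 = 65
The smallest is to N2, so T lies in the Voronoi region of N2.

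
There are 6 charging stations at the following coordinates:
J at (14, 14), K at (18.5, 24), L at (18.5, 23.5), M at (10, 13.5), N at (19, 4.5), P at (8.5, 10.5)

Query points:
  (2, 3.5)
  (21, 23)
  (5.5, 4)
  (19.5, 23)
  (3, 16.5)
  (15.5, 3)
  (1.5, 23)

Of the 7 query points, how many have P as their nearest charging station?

(2, 3.5) — d² to each: J:254.25, K:692.5, L:672.25, M:164, N:290, P:91.25 → nearest is P
(21, 23) — d² to each: J:130, K:7.25, L:6.5, M:211.25, N:346.25, P:312.5 → nearest is L
(5.5, 4) — d² to each: J:172.25, K:569, L:549.25, M:110.5, N:182.5, P:51.25 → nearest is P
(19.5, 23) — d² to each: J:111.25, K:2, L:1.25, M:180.5, N:342.5, P:277.25 → nearest is L
(3, 16.5) — d² to each: J:127.25, K:296.5, L:289.25, M:58, N:400, P:66.25 → nearest is M
(15.5, 3) — d² to each: J:123.25, K:450, L:429.25, M:140.5, N:14.5, P:105.25 → nearest is N
(1.5, 23) — d² to each: J:237.25, K:290, L:289.25, M:162.5, N:648.5, P:205.25 → nearest is M
2 of the 7 points have P as nearest.

2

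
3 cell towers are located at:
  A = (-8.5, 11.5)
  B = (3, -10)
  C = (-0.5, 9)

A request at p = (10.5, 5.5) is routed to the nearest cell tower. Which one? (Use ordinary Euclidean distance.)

C

Compare squared distances (the ordering matches that of the actual distances):
|pA|² = 361 + 36 = 397
|pB|² = 56.25 + 240.25 = 296.5
|pC|² = 121 + 12.25 = 133.25
The smallest is to C, so p lies in the Voronoi region of C.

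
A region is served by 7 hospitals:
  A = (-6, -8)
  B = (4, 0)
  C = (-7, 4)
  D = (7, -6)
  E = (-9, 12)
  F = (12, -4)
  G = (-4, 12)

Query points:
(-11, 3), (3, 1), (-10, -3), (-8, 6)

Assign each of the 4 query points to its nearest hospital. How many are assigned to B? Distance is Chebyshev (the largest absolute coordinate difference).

(-11, 3) — d to each: A:11, B:15, C:4, D:18, E:9, F:23, G:9 → nearest is C
(3, 1) — d to each: A:9, B:1, C:10, D:7, E:12, F:9, G:11 → nearest is B
(-10, -3) — d to each: A:5, B:14, C:7, D:17, E:15, F:22, G:15 → nearest is A
(-8, 6) — d to each: A:14, B:12, C:2, D:15, E:6, F:20, G:6 → nearest is C
1 of the 4 points has B as nearest.

1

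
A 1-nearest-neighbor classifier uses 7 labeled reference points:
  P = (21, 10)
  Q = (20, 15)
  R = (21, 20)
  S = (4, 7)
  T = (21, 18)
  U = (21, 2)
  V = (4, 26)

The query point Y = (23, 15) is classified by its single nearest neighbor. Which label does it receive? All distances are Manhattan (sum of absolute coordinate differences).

d(Y,P) = 2 + 5 = 7
d(Y,Q) = 3 + 0 = 3
d(Y,R) = 2 + 5 = 7
d(Y,S) = 19 + 8 = 27
d(Y,T) = 2 + 3 = 5
d(Y,U) = 2 + 13 = 15
d(Y,V) = 19 + 11 = 30
The smallest is to Q, so Y lies in the Voronoi region of Q.

Q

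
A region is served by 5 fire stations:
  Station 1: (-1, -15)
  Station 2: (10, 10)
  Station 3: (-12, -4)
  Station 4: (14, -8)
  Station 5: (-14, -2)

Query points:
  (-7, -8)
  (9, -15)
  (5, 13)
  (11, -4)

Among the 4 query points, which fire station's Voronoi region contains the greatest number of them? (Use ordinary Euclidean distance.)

(-7, -8) — d² to each: Station 1:85, Station 2:613, Station 3:41, Station 4:441, Station 5:85 → nearest is Station 3
(9, -15) — d² to each: Station 1:100, Station 2:626, Station 3:562, Station 4:74, Station 5:698 → nearest is Station 4
(5, 13) — d² to each: Station 1:820, Station 2:34, Station 3:578, Station 4:522, Station 5:586 → nearest is Station 2
(11, -4) — d² to each: Station 1:265, Station 2:197, Station 3:529, Station 4:25, Station 5:629 → nearest is Station 4
Tally — Station 2:1, Station 3:1, Station 4:2. Station 4 captures the most (2).

Station 4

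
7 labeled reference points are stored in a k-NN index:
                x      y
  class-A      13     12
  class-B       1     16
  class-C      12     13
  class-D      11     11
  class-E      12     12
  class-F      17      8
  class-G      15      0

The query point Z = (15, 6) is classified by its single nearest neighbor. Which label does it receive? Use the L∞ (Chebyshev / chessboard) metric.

d(Z, class-A) = max(2, 6) = 6
d(Z, class-B) = max(14, 10) = 14
d(Z, class-C) = max(3, 7) = 7
d(Z, class-D) = max(4, 5) = 5
d(Z, class-E) = max(3, 6) = 6
d(Z, class-F) = max(2, 2) = 2
d(Z, class-G) = max(0, 6) = 6
class-F is nearest.

class-F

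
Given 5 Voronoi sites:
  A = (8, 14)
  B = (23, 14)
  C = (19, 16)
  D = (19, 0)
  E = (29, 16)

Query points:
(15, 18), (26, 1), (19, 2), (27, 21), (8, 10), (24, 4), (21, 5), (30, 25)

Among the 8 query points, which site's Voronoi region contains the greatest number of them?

D

(15, 18) — d² to each: A:65, B:80, C:20, D:340, E:200 → nearest is C
(26, 1) — d² to each: A:493, B:178, C:274, D:50, E:234 → nearest is D
(19, 2) — d² to each: A:265, B:160, C:196, D:4, E:296 → nearest is D
(27, 21) — d² to each: A:410, B:65, C:89, D:505, E:29 → nearest is E
(8, 10) — d² to each: A:16, B:241, C:157, D:221, E:477 → nearest is A
(24, 4) — d² to each: A:356, B:101, C:169, D:41, E:169 → nearest is D
(21, 5) — d² to each: A:250, B:85, C:125, D:29, E:185 → nearest is D
(30, 25) — d² to each: A:605, B:170, C:202, D:746, E:82 → nearest is E
Tally — A:1, C:1, D:4, E:2. D captures the most (4).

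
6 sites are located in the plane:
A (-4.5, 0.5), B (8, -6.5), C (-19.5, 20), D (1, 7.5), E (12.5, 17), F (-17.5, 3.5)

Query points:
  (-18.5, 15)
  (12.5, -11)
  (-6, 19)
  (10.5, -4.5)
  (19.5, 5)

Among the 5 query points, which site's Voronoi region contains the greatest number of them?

B

(-18.5, 15) — d² to each: A:406.25, B:1164.5, C:26, D:436.5, E:965, F:133.25 → nearest is C
(12.5, -11) — d² to each: A:421.25, B:40.5, C:1985, D:474.5, E:784, F:1110.25 → nearest is B
(-6, 19) — d² to each: A:344.5, B:846.25, C:183.25, D:181.25, E:346.25, F:372.5 → nearest is D
(10.5, -4.5) — d² to each: A:250, B:10.25, C:1500.25, D:234.25, E:466.25, F:848 → nearest is B
(19.5, 5) — d² to each: A:596.25, B:264.5, C:1746, D:348.5, E:193, F:1371.25 → nearest is E
Tally — B:2, C:1, D:1, E:1. B captures the most (2).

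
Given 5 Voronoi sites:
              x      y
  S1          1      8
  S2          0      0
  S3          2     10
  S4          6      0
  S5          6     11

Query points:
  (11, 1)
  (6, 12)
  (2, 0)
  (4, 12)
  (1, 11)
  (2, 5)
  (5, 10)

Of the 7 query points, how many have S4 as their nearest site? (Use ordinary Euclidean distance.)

(11, 1) — d² to each: S1:149, S2:122, S3:162, S4:26, S5:125 → nearest is S4
(6, 12) — d² to each: S1:41, S2:180, S3:20, S4:144, S5:1 → nearest is S5
(2, 0) — d² to each: S1:65, S2:4, S3:100, S4:16, S5:137 → nearest is S2
(4, 12) — d² to each: S1:25, S2:160, S3:8, S4:148, S5:5 → nearest is S5
(1, 11) — d² to each: S1:9, S2:122, S3:2, S4:146, S5:25 → nearest is S3
(2, 5) — d² to each: S1:10, S2:29, S3:25, S4:41, S5:52 → nearest is S1
(5, 10) — d² to each: S1:20, S2:125, S3:9, S4:101, S5:2 → nearest is S5
1 of the 7 points has S4 as nearest.

1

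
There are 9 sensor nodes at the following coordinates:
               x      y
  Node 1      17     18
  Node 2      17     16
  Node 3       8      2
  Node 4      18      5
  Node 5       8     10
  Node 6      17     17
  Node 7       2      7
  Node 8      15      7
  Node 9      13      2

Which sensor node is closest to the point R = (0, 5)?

Node 7

Squared Euclidean distances:
d²(R, Node 1) = (0−17)² + (5−18)² = 289 + 169 = 458
d²(R, Node 2) = (0−17)² + (5−16)² = 289 + 121 = 410
d²(R, Node 3) = (0−8)² + (5−2)² = 64 + 9 = 73
d²(R, Node 4) = (0−18)² + (5−5)² = 324 + 0 = 324
d²(R, Node 5) = (0−8)² + (5−10)² = 64 + 25 = 89
d²(R, Node 6) = (0−17)² + (5−17)² = 289 + 144 = 433
d²(R, Node 7) = (0−2)² + (5−7)² = 4 + 4 = 8
d²(R, Node 8) = (0−15)² + (5−7)² = 225 + 4 = 229
d²(R, Node 9) = (0−13)² + (5−2)² = 169 + 9 = 178
Node 7 is nearest.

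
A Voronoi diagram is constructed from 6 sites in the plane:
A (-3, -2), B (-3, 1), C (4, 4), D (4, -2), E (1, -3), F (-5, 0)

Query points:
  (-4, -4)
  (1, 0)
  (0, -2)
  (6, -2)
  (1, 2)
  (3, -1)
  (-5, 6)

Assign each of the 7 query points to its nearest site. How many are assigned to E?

2

(-4, -4) — d² to each: A:5, B:26, C:128, D:68, E:26, F:17 → nearest is A
(1, 0) — d² to each: A:20, B:17, C:25, D:13, E:9, F:36 → nearest is E
(0, -2) — d² to each: A:9, B:18, C:52, D:16, E:2, F:29 → nearest is E
(6, -2) — d² to each: A:81, B:90, C:40, D:4, E:26, F:125 → nearest is D
(1, 2) — d² to each: A:32, B:17, C:13, D:25, E:25, F:40 → nearest is C
(3, -1) — d² to each: A:37, B:40, C:26, D:2, E:8, F:65 → nearest is D
(-5, 6) — d² to each: A:68, B:29, C:85, D:145, E:117, F:36 → nearest is B
2 of the 7 points have E as nearest.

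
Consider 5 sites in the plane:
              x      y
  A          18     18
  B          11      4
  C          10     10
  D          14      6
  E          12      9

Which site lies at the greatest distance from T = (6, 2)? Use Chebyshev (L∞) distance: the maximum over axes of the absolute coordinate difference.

A

d(T,A) = max(12, 16) = 16
d(T,B) = max(5, 2) = 5
d(T,C) = max(4, 8) = 8
d(T,D) = max(8, 4) = 8
d(T,E) = max(6, 7) = 7
The largest is to A.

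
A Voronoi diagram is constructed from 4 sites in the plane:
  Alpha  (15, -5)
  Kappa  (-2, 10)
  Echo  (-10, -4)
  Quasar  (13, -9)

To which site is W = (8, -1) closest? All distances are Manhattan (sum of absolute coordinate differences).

Alpha

d(W, Alpha) = |8−15| + |-1−(-5)| = 7 + 4 = 11
d(W, Kappa) = |8−(-2)| + |-1−10| = 10 + 11 = 21
d(W, Echo) = |8−(-10)| + |-1−(-4)| = 18 + 3 = 21
d(W, Quasar) = |8−13| + |-1−(-9)| = 5 + 8 = 13
The smallest is to Alpha, so W lies in the Voronoi region of Alpha.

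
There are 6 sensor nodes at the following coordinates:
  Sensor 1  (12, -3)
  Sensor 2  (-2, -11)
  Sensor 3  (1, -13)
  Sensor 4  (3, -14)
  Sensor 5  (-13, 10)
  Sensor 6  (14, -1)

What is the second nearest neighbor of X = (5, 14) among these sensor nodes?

Compare squared distances (the ordering matches that of the actual distances):
d²(X, Sensor 1) = (5−12)² + (14−(-3))² = 49 + 289 = 338
d²(X, Sensor 2) = (5−(-2))² + (14−(-11))² = 49 + 625 = 674
d²(X, Sensor 3) = (5−1)² + (14−(-13))² = 16 + 729 = 745
d²(X, Sensor 4) = (5−3)² + (14−(-14))² = 4 + 784 = 788
d²(X, Sensor 5) = (5−(-13))² + (14−10)² = 324 + 16 = 340
d²(X, Sensor 6) = (5−14)² + (14−(-1))² = 81 + 225 = 306
Sorted ascending: Sensor 6, Sensor 1, Sensor 5, … — the second-nearest is Sensor 1.

Sensor 1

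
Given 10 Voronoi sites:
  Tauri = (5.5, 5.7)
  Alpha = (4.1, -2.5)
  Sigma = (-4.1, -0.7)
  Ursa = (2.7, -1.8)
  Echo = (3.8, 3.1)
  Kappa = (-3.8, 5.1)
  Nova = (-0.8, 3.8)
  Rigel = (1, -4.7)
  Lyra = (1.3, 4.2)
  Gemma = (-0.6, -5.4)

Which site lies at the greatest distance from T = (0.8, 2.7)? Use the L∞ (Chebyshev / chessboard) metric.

d(T, Tauri) = max(4.7, 3) = 4.7
d(T, Alpha) = max(3.3, 5.2) = 5.2
d(T, Sigma) = max(4.9, 3.4) = 4.9
d(T, Ursa) = max(1.9, 4.5) = 4.5
d(T, Echo) = max(3, 0.4) = 3
d(T, Kappa) = max(4.6, 2.4) = 4.6
d(T, Nova) = max(1.6, 1.1) = 1.6
d(T, Rigel) = max(0.2, 7.4) = 7.4
d(T, Lyra) = max(0.5, 1.5) = 1.5
d(T, Gemma) = max(1.4, 8.1) = 8.1
The largest is to Gemma.

Gemma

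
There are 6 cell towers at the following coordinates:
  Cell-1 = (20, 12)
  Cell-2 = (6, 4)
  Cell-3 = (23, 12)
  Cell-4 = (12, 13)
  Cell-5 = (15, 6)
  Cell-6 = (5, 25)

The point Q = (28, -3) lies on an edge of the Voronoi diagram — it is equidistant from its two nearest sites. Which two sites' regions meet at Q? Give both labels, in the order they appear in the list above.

Cell-3 and Cell-5

Squared distances from Q to each site:
d²(Q, Cell-1) = 64 + 225 = 289
d²(Q, Cell-2) = 484 + 49 = 533
d²(Q, Cell-3) = 25 + 225 = 250
d²(Q, Cell-4) = 256 + 256 = 512
d²(Q, Cell-5) = 169 + 81 = 250
d²(Q, Cell-6) = 529 + 784 = 1313
Q is equidistant from Cell-3 and Cell-5 (both at squared distance 250), and every other site is strictly farther — so Q lies on the Cell-3–Cell-5 Voronoi edge.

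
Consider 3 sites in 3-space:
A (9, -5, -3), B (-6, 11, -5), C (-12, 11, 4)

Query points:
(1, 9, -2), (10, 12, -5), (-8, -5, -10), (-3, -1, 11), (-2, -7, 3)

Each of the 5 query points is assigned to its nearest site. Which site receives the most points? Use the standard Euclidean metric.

B

(1, 9, -2) — d² to each: A:261, B:62, C:209 → nearest is B
(10, 12, -5) — d² to each: A:294, B:257, C:566 → nearest is B
(-8, -5, -10) — d² to each: A:338, B:285, C:468 → nearest is B
(-3, -1, 11) — d² to each: A:356, B:409, C:274 → nearest is C
(-2, -7, 3) — d² to each: A:161, B:404, C:425 → nearest is A
Tally — A:1, B:3, C:1. B captures the most (3).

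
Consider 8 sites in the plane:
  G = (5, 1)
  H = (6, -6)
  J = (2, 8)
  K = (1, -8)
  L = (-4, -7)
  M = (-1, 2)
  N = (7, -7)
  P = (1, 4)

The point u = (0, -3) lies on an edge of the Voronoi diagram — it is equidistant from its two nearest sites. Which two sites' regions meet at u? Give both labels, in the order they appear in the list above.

K and M

Squared distances from u to each site:
|uG|² = (0−5)² + (-3−1)² = 25 + 16 = 41
|uH|² = (0−6)² + (-3−(-6))² = 36 + 9 = 45
|uJ|² = (0−2)² + (-3−8)² = 4 + 121 = 125
|uK|² = (0−1)² + (-3−(-8))² = 1 + 25 = 26
|uL|² = (0−(-4))² + (-3−(-7))² = 16 + 16 = 32
|uM|² = (0−(-1))² + (-3−2)² = 1 + 25 = 26
|uN|² = (0−7)² + (-3−(-7))² = 49 + 16 = 65
|uP|² = (0−1)² + (-3−4)² = 1 + 49 = 50
u is equidistant from K and M (both at squared distance 26), and every other site is strictly farther — so u lies on the K–M Voronoi edge.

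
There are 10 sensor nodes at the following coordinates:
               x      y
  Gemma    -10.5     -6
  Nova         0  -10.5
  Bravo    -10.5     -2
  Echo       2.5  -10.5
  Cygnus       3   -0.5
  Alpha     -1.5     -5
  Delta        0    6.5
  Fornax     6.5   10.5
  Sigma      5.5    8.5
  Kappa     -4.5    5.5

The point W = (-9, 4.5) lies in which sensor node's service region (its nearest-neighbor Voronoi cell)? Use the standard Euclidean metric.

Kappa

Squared Euclidean distances:
d²(W, Gemma) = (-9−(-10.5))² + (4.5−(-6))² = 2.25 + 110.25 = 112.5
d²(W, Nova) = (-9−0)² + (4.5−(-10.5))² = 81 + 225 = 306
d²(W, Bravo) = (-9−(-10.5))² + (4.5−(-2))² = 2.25 + 42.25 = 44.5
d²(W, Echo) = (-9−2.5)² + (4.5−(-10.5))² = 132.25 + 225 = 357.25
d²(W, Cygnus) = (-9−3)² + (4.5−(-0.5))² = 144 + 25 = 169
d²(W, Alpha) = (-9−(-1.5))² + (4.5−(-5))² = 56.25 + 90.25 = 146.5
d²(W, Delta) = (-9−0)² + (4.5−6.5)² = 81 + 4 = 85
d²(W, Fornax) = (-9−6.5)² + (4.5−10.5)² = 240.25 + 36 = 276.25
d²(W, Sigma) = (-9−5.5)² + (4.5−8.5)² = 210.25 + 16 = 226.25
d²(W, Kappa) = (-9−(-4.5))² + (4.5−5.5)² = 20.25 + 1 = 21.25
Minimum is at Kappa.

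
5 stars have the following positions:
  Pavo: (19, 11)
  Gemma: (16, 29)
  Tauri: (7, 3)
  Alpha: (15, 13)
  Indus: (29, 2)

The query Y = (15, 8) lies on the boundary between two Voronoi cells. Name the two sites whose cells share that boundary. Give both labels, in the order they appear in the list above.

Squared distances from Y to each site:
d²(Y, Pavo) = (15−19)² + (8−11)² = 16 + 9 = 25
d²(Y, Gemma) = (15−16)² + (8−29)² = 1 + 441 = 442
d²(Y, Tauri) = (15−7)² + (8−3)² = 64 + 25 = 89
d²(Y, Alpha) = (15−15)² + (8−13)² = 0 + 25 = 25
d²(Y, Indus) = (15−29)² + (8−2)² = 196 + 36 = 232
Y is equidistant from Pavo and Alpha (both at squared distance 25), and every other site is strictly farther — so Y lies on the Pavo–Alpha Voronoi edge.

Pavo and Alpha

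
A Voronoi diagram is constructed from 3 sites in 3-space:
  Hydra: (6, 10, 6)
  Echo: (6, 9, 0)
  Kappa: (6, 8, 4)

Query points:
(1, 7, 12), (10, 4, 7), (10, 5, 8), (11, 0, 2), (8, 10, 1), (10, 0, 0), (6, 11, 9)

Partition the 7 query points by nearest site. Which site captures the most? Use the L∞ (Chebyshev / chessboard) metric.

(1, 7, 12) — d to each: Hydra:6, Echo:12, Kappa:8 → nearest is Hydra
(10, 4, 7) — d to each: Hydra:6, Echo:7, Kappa:4 → nearest is Kappa
(10, 5, 8) — d to each: Hydra:5, Echo:8, Kappa:4 → nearest is Kappa
(11, 0, 2) — d to each: Hydra:10, Echo:9, Kappa:8 → nearest is Kappa
(8, 10, 1) — d to each: Hydra:5, Echo:2, Kappa:3 → nearest is Echo
(10, 0, 0) — d to each: Hydra:10, Echo:9, Kappa:8 → nearest is Kappa
(6, 11, 9) — d to each: Hydra:3, Echo:9, Kappa:5 → nearest is Hydra
Tally — Hydra:2, Echo:1, Kappa:4. Kappa captures the most (4).

Kappa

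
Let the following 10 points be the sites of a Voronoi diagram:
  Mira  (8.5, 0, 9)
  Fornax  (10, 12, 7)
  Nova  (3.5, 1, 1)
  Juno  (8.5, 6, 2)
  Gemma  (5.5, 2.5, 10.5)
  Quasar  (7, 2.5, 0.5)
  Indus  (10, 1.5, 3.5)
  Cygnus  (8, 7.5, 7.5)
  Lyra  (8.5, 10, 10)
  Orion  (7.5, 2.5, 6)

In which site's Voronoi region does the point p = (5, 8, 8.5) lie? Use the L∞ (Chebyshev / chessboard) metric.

d(p, Mira) = max(3.5, 8, 0.5) = 8
d(p, Fornax) = max(5, 4, 1.5) = 5
d(p, Nova) = max(1.5, 7, 7.5) = 7.5
d(p, Juno) = max(3.5, 2, 6.5) = 6.5
d(p, Gemma) = max(0.5, 5.5, 2) = 5.5
d(p, Quasar) = max(2, 5.5, 8) = 8
d(p, Indus) = max(5, 6.5, 5) = 6.5
d(p, Cygnus) = max(3, 0.5, 1) = 3
d(p, Lyra) = max(3.5, 2, 1.5) = 3.5
d(p, Orion) = max(2.5, 5.5, 2.5) = 5.5
The smallest is to Cygnus, so p lies in the Voronoi region of Cygnus.

Cygnus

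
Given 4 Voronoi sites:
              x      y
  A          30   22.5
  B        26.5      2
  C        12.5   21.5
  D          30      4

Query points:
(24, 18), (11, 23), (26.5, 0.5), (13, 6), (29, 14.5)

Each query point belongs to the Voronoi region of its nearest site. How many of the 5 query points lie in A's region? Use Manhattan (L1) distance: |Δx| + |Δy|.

(24, 18) — d to each: A:10.5, B:18.5, C:15, D:20 → nearest is A
(11, 23) — d to each: A:19.5, B:36.5, C:3, D:38 → nearest is C
(26.5, 0.5) — d to each: A:25.5, B:1.5, C:35, D:7 → nearest is B
(13, 6) — d to each: A:33.5, B:17.5, C:16, D:19 → nearest is C
(29, 14.5) — d to each: A:9, B:15, C:23.5, D:11.5 → nearest is A
2 of the 5 points have A as nearest.

2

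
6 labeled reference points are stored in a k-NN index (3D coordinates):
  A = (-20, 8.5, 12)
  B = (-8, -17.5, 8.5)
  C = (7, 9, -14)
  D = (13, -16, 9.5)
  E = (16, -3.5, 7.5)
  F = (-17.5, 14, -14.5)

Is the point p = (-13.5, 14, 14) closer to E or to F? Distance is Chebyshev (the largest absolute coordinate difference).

F

d(p,E) = max(29.5, 17.5, 6.5) = 29.5
d(p,F) = max(4, 0, 28.5) = 28.5
29.5 > 28.5, so F is closer.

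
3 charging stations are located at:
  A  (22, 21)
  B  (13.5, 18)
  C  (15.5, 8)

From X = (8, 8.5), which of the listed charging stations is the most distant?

A

Since √ is increasing, it suffices to compare squared distances:
|XA|² = 196 + 156.25 = 352.25
|XB|² = 30.25 + 90.25 = 120.5
|XC|² = 56.25 + 0.25 = 56.5
The largest is to A.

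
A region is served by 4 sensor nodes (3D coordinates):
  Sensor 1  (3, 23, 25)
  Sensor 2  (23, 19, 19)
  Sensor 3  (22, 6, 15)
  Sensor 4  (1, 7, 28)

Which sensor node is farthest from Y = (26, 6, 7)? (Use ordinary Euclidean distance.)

Since √ is increasing, it suffices to compare squared distances:
d²(Y, Sensor 1) = (26−3)² + (6−23)² + (7−25)² = 529 + 289 + 324 = 1142
d²(Y, Sensor 2) = (26−23)² + (6−19)² + (7−19)² = 9 + 169 + 144 = 322
d²(Y, Sensor 3) = (26−22)² + (6−6)² + (7−15)² = 16 + 0 + 64 = 80
d²(Y, Sensor 4) = (26−1)² + (6−7)² + (7−28)² = 625 + 1 + 441 = 1067
The largest is to Sensor 1.

Sensor 1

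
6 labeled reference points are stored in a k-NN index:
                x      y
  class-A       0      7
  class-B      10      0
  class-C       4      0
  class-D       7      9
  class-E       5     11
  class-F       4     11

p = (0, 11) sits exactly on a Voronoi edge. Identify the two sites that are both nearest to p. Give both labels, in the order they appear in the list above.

class-A and class-F

Squared distances from p to each site:
d²(p, class-A) = (0−0)² + (11−7)² = 0 + 16 = 16
d²(p, class-B) = (0−10)² + (11−0)² = 100 + 121 = 221
d²(p, class-C) = (0−4)² + (11−0)² = 16 + 121 = 137
d²(p, class-D) = (0−7)² + (11−9)² = 49 + 4 = 53
d²(p, class-E) = (0−5)² + (11−11)² = 25 + 0 = 25
d²(p, class-F) = (0−4)² + (11−11)² = 16 + 0 = 16
p is equidistant from class-A and class-F (both at squared distance 16), and every other site is strictly farther — so p lies on the class-A–class-F Voronoi edge.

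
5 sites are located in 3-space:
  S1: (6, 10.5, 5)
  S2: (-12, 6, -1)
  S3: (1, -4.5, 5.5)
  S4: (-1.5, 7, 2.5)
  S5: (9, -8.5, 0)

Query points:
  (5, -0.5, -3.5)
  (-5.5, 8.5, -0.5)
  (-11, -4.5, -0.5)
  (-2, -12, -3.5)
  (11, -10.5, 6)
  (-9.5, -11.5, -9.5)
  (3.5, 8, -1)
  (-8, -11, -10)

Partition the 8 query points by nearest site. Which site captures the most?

S5

(5, -0.5, -3.5) — d² to each: S1:194.25, S2:337.5, S3:113, S4:134.5, S5:92.25 → nearest is S5
(-5.5, 8.5, -0.5) — d² to each: S1:166.5, S2:48.75, S3:247.25, S4:27.25, S5:499.5 → nearest is S4
(-11, -4.5, -0.5) — d² to each: S1:544.25, S2:111.5, S3:180, S4:231.5, S5:416.25 → nearest is S2
(-2, -12, -3.5) — d² to each: S1:642.5, S2:430.25, S3:146.25, S4:397.25, S5:145.5 → nearest is S5
(11, -10.5, 6) — d² to each: S1:467, S2:850.25, S3:136.25, S4:474.75, S5:44 → nearest is S5
(-9.5, -11.5, -9.5) — d² to each: S1:934.5, S2:384.75, S3:384.25, S4:550.25, S5:441.5 → nearest is S3
(3.5, 8, -1) — d² to each: S1:48.5, S2:244.25, S3:204.75, S4:38.25, S5:303.5 → nearest is S4
(-8, -11, -10) — d² to each: S1:883.25, S2:386, S3:363.5, S4:522.5, S5:395.25 → nearest is S3
Tally — S2:1, S3:2, S4:2, S5:3. S5 captures the most (3).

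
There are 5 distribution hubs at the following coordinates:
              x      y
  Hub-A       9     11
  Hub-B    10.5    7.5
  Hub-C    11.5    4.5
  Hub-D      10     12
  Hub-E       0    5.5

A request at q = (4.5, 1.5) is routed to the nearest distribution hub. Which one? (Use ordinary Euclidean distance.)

Hub-E

Since √ is increasing, it suffices to compare squared distances:
d²(q, Hub-A) = (4.5−9)² + (1.5−11)² = 20.25 + 90.25 = 110.5
d²(q, Hub-B) = (4.5−10.5)² + (1.5−7.5)² = 36 + 36 = 72
d²(q, Hub-C) = (4.5−11.5)² + (1.5−4.5)² = 49 + 9 = 58
d²(q, Hub-D) = (4.5−10)² + (1.5−12)² = 30.25 + 110.25 = 140.5
d²(q, Hub-E) = (4.5−0)² + (1.5−5.5)² = 20.25 + 16 = 36.25
The smallest is to Hub-E, so q lies in the Voronoi region of Hub-E.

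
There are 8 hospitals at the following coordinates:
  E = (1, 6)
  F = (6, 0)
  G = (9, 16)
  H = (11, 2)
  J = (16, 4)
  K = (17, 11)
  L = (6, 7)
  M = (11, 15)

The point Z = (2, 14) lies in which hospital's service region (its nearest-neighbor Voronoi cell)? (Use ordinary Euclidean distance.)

Since √ is increasing, it suffices to compare squared distances:
|ZE|² = 1 + 64 = 65
|ZF|² = 16 + 196 = 212
|ZG|² = 49 + 4 = 53
|ZH|² = 81 + 144 = 225
|ZJ|² = 196 + 100 = 296
|ZK|² = 225 + 9 = 234
|ZL|² = 16 + 49 = 65
|ZM|² = 81 + 1 = 82
Minimum is at G.

G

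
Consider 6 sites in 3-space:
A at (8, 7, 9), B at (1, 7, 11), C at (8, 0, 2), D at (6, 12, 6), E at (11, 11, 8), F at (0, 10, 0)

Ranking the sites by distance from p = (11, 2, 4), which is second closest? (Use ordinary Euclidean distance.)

A

Compare squared distances (the ordering matches that of the actual distances):
|pA|² = (11−8)² + (2−7)² + (4−9)² = 9 + 25 + 25 = 59
|pB|² = (11−1)² + (2−7)² + (4−11)² = 100 + 25 + 49 = 174
|pC|² = (11−8)² + (2−0)² + (4−2)² = 9 + 4 + 4 = 17
|pD|² = (11−6)² + (2−12)² + (4−6)² = 25 + 100 + 4 = 129
|pE|² = (11−11)² + (2−11)² + (4−8)² = 0 + 81 + 16 = 97
|pF|² = (11−0)² + (2−10)² + (4−0)² = 121 + 64 + 16 = 201
Sorted ascending: C, A, E, … — the second-nearest is A.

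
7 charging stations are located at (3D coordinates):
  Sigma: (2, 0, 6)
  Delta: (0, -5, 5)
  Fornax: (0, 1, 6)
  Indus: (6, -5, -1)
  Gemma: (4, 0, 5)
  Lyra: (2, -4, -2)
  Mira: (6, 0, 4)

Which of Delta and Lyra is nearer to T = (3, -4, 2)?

Compare squared distances:
d²(T, Delta) = (3−0)² + (-4−(-5))² + (2−5)² = 9 + 1 + 9 = 19
d²(T, Lyra) = (3−2)² + (-4−(-4))² + (2−(-2))² = 1 + 0 + 16 = 17
19 > 17, so Lyra is closer.

Lyra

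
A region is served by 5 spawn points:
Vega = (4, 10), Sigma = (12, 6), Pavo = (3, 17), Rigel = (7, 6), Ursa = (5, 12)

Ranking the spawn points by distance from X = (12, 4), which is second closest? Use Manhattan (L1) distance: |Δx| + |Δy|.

Rigel

d(X, Vega) = |12−4| + |4−10| = 8 + 6 = 14
d(X, Sigma) = |12−12| + |4−6| = 0 + 2 = 2
d(X, Pavo) = |12−3| + |4−17| = 9 + 13 = 22
d(X, Rigel) = |12−7| + |4−6| = 5 + 2 = 7
d(X, Ursa) = |12−5| + |4−12| = 7 + 8 = 15
Sorted ascending: Sigma, Rigel, Vega, … — the second-nearest is Rigel.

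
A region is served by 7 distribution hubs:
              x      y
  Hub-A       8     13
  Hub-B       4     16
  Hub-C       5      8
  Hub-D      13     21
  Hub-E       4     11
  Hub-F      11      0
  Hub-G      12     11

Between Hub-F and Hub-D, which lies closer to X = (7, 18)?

Hub-D

Compare squared distances:
d²(X, Hub-F) = (7−11)² + (18−0)² = 16 + 324 = 340
d²(X, Hub-D) = (7−13)² + (18−21)² = 36 + 9 = 45
340 > 45, so Hub-D is closer.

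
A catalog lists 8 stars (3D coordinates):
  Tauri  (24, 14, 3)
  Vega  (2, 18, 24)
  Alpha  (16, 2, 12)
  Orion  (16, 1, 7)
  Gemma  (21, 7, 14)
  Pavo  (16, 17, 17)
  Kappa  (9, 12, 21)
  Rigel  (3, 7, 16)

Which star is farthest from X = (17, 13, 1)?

Squared Euclidean distances:
d²(X, Tauri) = (17−24)² + (13−14)² + (1−3)² = 49 + 1 + 4 = 54
d²(X, Vega) = (17−2)² + (13−18)² + (1−24)² = 225 + 25 + 529 = 779
d²(X, Alpha) = (17−16)² + (13−2)² + (1−12)² = 1 + 121 + 121 = 243
d²(X, Orion) = (17−16)² + (13−1)² + (1−7)² = 1 + 144 + 36 = 181
d²(X, Gemma) = (17−21)² + (13−7)² + (1−14)² = 16 + 36 + 169 = 221
d²(X, Pavo) = (17−16)² + (13−17)² + (1−17)² = 1 + 16 + 256 = 273
d²(X, Kappa) = (17−9)² + (13−12)² + (1−21)² = 64 + 1 + 400 = 465
d²(X, Rigel) = (17−3)² + (13−7)² + (1−16)² = 196 + 36 + 225 = 457
The largest is to Vega.

Vega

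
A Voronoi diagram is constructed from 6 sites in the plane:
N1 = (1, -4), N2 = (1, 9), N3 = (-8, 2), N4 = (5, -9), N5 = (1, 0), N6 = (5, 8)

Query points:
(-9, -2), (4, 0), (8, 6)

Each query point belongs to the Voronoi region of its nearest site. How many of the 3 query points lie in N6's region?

(-9, -2) — d² to each: N1:104, N2:221, N3:17, N4:245, N5:104, N6:296 → nearest is N3
(4, 0) — d² to each: N1:25, N2:90, N3:148, N4:82, N5:9, N6:65 → nearest is N5
(8, 6) — d² to each: N1:149, N2:58, N3:272, N4:234, N5:85, N6:13 → nearest is N6
1 of the 3 points has N6 as nearest.

1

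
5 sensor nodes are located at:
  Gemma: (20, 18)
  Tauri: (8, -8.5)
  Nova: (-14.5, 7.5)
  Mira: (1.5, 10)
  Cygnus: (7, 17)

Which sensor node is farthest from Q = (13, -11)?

Nova

Squared Euclidean distances:
d²(Q, Gemma) = (13−20)² + (-11−18)² = 49 + 841 = 890
d²(Q, Tauri) = (13−8)² + (-11−(-8.5))² = 25 + 6.25 = 31.25
d²(Q, Nova) = (13−(-14.5))² + (-11−7.5)² = 756.25 + 342.25 = 1098.5
d²(Q, Mira) = (13−1.5)² + (-11−10)² = 132.25 + 441 = 573.25
d²(Q, Cygnus) = (13−7)² + (-11−17)² = 36 + 784 = 820
The largest is to Nova.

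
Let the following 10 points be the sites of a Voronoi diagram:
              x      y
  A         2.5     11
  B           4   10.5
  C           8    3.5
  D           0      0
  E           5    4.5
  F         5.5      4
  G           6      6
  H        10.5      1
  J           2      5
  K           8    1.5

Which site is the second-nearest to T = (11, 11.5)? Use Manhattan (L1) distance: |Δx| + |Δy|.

d(T,A) = 8.5 + 0.5 = 9
d(T,B) = 7 + 1 = 8
d(T,C) = 3 + 8 = 11
d(T,D) = 11 + 11.5 = 22.5
d(T,E) = 6 + 7 = 13
d(T,F) = 5.5 + 7.5 = 13
d(T,G) = 5 + 5.5 = 10.5
d(T,H) = 0.5 + 10.5 = 11
d(T,J) = 9 + 6.5 = 15.5
d(T,K) = 3 + 10 = 13
Sorted ascending: B, A, G, … — the second-nearest is A.

A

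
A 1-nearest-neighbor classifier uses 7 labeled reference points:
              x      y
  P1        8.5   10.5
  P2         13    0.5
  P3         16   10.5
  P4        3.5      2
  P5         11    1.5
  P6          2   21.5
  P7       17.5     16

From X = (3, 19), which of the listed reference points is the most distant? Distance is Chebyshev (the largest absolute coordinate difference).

d(X,P1) = max(5.5, 8.5) = 8.5
d(X,P2) = max(10, 18.5) = 18.5
d(X,P3) = max(13, 8.5) = 13
d(X,P4) = max(0.5, 17) = 17
d(X,P5) = max(8, 17.5) = 17.5
d(X,P6) = max(1, 2.5) = 2.5
d(X,P7) = max(14.5, 3) = 14.5
The largest is to P2.

P2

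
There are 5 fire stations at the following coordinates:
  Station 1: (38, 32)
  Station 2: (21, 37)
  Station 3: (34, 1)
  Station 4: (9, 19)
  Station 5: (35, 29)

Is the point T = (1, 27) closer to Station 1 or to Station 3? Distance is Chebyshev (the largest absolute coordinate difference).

d(T, Station 1) = max(37, 5) = 37
d(T, Station 3) = max(33, 26) = 33
37 > 33, so Station 3 is closer.

Station 3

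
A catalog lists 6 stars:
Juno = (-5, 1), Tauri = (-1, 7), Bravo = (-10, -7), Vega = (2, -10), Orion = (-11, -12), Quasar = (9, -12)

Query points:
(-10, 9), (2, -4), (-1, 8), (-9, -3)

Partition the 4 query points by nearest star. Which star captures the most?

(-10, 9) — d² to each: Juno:89, Tauri:85, Bravo:256, Vega:505, Orion:442, Quasar:802 → nearest is Tauri
(2, -4) — d² to each: Juno:74, Tauri:130, Bravo:153, Vega:36, Orion:233, Quasar:113 → nearest is Vega
(-1, 8) — d² to each: Juno:65, Tauri:1, Bravo:306, Vega:333, Orion:500, Quasar:500 → nearest is Tauri
(-9, -3) — d² to each: Juno:32, Tauri:164, Bravo:17, Vega:170, Orion:85, Quasar:405 → nearest is Bravo
Tally — Tauri:2, Bravo:1, Vega:1. Tauri captures the most (2).

Tauri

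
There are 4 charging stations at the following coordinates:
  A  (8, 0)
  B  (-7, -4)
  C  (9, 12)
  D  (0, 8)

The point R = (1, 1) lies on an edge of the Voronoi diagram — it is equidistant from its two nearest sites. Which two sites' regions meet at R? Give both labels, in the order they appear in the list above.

A and D

Squared distances from R to each site:
|RA|² = (1−8)² + (1−0)² = 49 + 1 = 50
|RB|² = (1−(-7))² + (1−(-4))² = 64 + 25 = 89
|RC|² = (1−9)² + (1−12)² = 64 + 121 = 185
|RD|² = (1−0)² + (1−8)² = 1 + 49 = 50
R is equidistant from A and D (both at squared distance 50), and every other site is strictly farther — so R lies on the A–D Voronoi edge.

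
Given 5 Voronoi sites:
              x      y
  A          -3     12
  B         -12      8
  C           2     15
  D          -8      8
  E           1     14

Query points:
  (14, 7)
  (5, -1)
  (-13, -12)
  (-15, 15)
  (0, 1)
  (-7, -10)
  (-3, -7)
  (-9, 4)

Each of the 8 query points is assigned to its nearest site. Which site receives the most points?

(14, 7) — d² to each: A:314, B:677, C:208, D:485, E:218 → nearest is C
(5, -1) — d² to each: A:233, B:370, C:265, D:250, E:241 → nearest is A
(-13, -12) — d² to each: A:676, B:401, C:954, D:425, E:872 → nearest is B
(-15, 15) — d² to each: A:153, B:58, C:289, D:98, E:257 → nearest is B
(0, 1) — d² to each: A:130, B:193, C:200, D:113, E:170 → nearest is D
(-7, -10) — d² to each: A:500, B:349, C:706, D:325, E:640 → nearest is D
(-3, -7) — d² to each: A:361, B:306, C:509, D:250, E:457 → nearest is D
(-9, 4) — d² to each: A:100, B:25, C:242, D:17, E:200 → nearest is D
Tally — A:1, B:2, C:1, D:4. D captures the most (4).

D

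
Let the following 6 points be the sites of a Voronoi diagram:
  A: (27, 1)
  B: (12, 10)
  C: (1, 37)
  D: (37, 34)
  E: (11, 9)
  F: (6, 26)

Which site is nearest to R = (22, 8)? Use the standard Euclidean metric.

Compare squared distances (the ordering matches that of the actual distances):
|RA|² = (22−27)² + (8−1)² = 25 + 49 = 74
|RB|² = (22−12)² + (8−10)² = 100 + 4 = 104
|RC|² = (22−1)² + (8−37)² = 441 + 841 = 1282
|RD|² = (22−37)² + (8−34)² = 225 + 676 = 901
|RE|² = (22−11)² + (8−9)² = 121 + 1 = 122
|RF|² = (22−6)² + (8−26)² = 256 + 324 = 580
Minimum is at A.

A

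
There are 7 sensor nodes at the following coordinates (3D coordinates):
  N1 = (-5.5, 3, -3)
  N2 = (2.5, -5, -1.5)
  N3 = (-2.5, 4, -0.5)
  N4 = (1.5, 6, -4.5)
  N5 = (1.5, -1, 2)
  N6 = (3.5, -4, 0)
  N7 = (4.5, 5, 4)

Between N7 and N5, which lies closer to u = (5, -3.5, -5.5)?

N5

Compare squared distances:
|uN7|² = (5−4.5)² + (-3.5−5)² + (-5.5−4)² = 0.25 + 72.25 + 90.25 = 162.75
|uN5|² = (5−1.5)² + (-3.5−(-1))² + (-5.5−2)² = 12.25 + 6.25 + 56.25 = 74.75
162.75 > 74.75, so N5 is closer.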